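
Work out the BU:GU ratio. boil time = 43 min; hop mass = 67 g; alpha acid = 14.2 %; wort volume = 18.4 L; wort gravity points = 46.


U = 1.65·0.000125^(GP/1000)·(1−e^(−0.04t))/4.15;  IBU = (α/100)·m·U·1000/V;  BU:GU = IBU/GP
U = 1.65·0.000125^(46/1000)·(1−e^(−0.04·43))/4.15 = 0.2159
IBU = (14.2/100)·67·0.2159·1000/18.4 = 111.6213
BU:GU = 111.6213/46

2.4266


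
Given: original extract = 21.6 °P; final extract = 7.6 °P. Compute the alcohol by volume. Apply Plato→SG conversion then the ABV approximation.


SG = 259/(259 − P);  ABV = (OG − FG)·131.25
OG = 259/(259 − 21.6) = 1.0910
FG = 259/(259 − 7.6) = 1.0302
ABV = (1.0910 − 1.0302)·131.25

7.9741 % ABV


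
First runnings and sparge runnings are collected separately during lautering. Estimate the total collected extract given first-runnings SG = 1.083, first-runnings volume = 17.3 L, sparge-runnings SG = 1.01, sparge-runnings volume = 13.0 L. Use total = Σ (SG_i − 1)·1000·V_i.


first = (1.083 − 1)·1000·17.3 = 1435.9000
sparge = (1.01 − 1)·1000·13.0 = 130.0000
total = 1435.9000 + 130.0000

1565.9000 gravity·L


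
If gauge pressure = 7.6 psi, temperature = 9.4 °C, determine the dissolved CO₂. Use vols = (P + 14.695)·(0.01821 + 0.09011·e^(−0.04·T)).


vols = (7.6 + 14.695)·(0.01821 + 0.09011·e^(−0.04·9.4))

1.7854 volumes


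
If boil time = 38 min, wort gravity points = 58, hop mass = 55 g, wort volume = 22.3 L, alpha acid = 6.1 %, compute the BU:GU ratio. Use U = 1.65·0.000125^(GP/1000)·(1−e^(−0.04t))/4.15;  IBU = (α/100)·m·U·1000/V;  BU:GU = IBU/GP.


U = 1.65·0.000125^(58/1000)·(1−e^(−0.04·38))/4.15 = 0.1844
IBU = (6.1/100)·55·0.1844·1000/22.3 = 27.7495
BU:GU = 27.7495/58

0.4784


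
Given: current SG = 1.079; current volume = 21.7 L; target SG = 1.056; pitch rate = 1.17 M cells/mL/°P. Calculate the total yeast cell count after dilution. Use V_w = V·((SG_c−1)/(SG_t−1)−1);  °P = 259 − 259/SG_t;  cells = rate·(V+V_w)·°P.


V_w = 21.7·((1.079−1)/(1.056−1)−1) = 8.9125
V_final = 21.7 + 8.9125 = 30.6125
°P = 259 − 259/1.056 = 13.7348
cells = 1.17·30.6125·13.7348

491.9359 billion cells


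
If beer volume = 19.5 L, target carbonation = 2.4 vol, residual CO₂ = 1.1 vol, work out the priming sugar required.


sugar = (target − residual)·4.0·V
sugar = (2.4 − 1.1)·4.0·19.5

101.4000 g


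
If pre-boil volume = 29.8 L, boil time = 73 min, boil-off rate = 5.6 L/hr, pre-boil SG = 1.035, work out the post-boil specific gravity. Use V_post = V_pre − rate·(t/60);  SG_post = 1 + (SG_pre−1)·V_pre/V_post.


V_post = 29.8 − 5.6·(73/60) = 22.9867
SG_post = 1 + (1.035 − 1)·29.8/22.9867

1.0454


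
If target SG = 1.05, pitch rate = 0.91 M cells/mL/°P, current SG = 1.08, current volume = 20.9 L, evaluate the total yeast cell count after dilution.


V_w = V·((SG_c−1)/(SG_t−1)−1);  °P = 259 − 259/SG_t;  cells = rate·(V+V_w)·°P
V_w = 20.9·((1.08−1)/(1.05−1)−1) = 12.5400
V_final = 20.9 + 12.5400 = 33.4400
°P = 259 − 259/1.05 = 12.3333
cells = 0.91·33.4400·12.3333

375.3083 billion cells


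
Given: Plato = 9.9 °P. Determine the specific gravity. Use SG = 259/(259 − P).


SG = 259/(259 − 9.9)

1.0397


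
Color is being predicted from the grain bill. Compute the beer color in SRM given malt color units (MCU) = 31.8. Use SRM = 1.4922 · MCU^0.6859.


SRM = 1.4922 · 31.8^0.6859

16.0082 SRM


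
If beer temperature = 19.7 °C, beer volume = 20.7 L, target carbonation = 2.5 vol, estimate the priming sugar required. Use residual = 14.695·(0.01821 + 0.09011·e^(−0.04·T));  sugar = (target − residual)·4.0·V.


residual = 14.695·(0.01821 + 0.09011·e^(−0.04·19.7)) = 0.8698
sugar = (2.5 − 0.8698)·4.0·20.7

134.9834 g


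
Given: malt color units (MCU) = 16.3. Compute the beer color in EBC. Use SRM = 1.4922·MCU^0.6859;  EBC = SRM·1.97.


SRM = 1.4922·16.3^0.6859 = 10.1220
EBC = 10.1220·1.97

19.9403 EBC


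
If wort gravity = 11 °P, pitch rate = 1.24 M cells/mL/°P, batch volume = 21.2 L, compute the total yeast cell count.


cells (billions) = rate · V_L · °P
cells = 1.24 · 21.2 · 11

289.1680 billion cells


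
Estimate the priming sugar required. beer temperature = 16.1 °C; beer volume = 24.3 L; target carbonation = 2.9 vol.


residual = 14.695·(0.01821 + 0.09011·e^(−0.04·T));  sugar = (target − residual)·4.0·V
residual = 14.695·(0.01821 + 0.09011·e^(−0.04·16.1)) = 0.9630
sugar = (2.9 − 0.9630)·4.0·24.3

188.2733 g


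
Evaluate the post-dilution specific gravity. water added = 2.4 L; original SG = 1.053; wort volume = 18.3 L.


SG_new = 1 + (SG_old − 1)·V_old/(V_old + V_water)
pts = (1.053 − 1)·1000·18.3/(18.3 + 2.4) = 46.8551
SG_new = 1 + 46.8551/1000

1.0469


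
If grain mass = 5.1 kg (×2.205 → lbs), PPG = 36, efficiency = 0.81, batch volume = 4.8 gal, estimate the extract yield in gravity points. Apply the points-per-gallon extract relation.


points = lbs × PPG × eff / vol
lbs = 5.1 × 2.205 = 11.2455
points = 11.2455 × 36 × 0.81 / 4.8

68.3164 points


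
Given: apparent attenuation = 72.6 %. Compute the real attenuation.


RA = AA · 0.8192
RA = 72.6 · 0.8192

59.4739 %


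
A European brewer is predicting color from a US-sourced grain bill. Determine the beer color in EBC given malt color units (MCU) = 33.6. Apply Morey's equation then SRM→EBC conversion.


SRM = 1.4922·MCU^0.6859;  EBC = SRM·1.97
SRM = 1.4922·33.6^0.6859 = 16.6243
EBC = 16.6243·1.97

32.7499 EBC


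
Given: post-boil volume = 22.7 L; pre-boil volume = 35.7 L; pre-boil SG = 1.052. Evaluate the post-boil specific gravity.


SG_post = 1 + (SG_pre − 1)·V_pre/V_post
pts_pre = (1.052 − 1)·1000 = 52.0000
pts_post = 52.0000·35.7/22.7 = 81.7797
SG_post = 1 + 81.7797/1000

1.0818


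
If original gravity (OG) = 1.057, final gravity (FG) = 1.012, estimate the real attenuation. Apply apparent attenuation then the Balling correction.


AA = (OG−FG)/(OG−1)·100;  RA = AA·0.8192
AA = (1.057 − 1.012)/(1.057 − 1)·100 = 78.9474
RA = 78.9474·0.8192

64.6737 %


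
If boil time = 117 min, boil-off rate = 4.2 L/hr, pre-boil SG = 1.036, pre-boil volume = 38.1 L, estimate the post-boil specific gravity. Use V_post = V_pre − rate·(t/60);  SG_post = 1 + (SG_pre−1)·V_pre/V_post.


V_post = 38.1 − 4.2·(117/60) = 29.9100
SG_post = 1 + (1.036 − 1)·38.1/29.9100

1.0459


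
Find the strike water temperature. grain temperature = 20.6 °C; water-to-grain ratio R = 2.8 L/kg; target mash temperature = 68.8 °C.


T_strike = (0.41/R)·(T_mash − T_grain) + T_mash
T_strike = (0.41/2.8)·(68.8 − 20.6) + 68.8

75.8579 °C


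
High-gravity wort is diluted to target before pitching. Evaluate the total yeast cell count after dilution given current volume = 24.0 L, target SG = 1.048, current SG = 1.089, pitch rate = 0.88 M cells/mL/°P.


V_w = V·((SG_c−1)/(SG_t−1)−1);  °P = 259 − 259/SG_t;  cells = rate·(V+V_w)·°P
V_w = 24.0·((1.089−1)/(1.048−1)−1) = 20.5000
V_final = 24.0 + 20.5000 = 44.5000
°P = 259 − 259/1.048 = 11.8626
cells = 0.88·44.5000·11.8626

464.5392 billion cells


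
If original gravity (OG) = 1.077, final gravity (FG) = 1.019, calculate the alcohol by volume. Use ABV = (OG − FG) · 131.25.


ABV = (1.077 − 1.019) · 131.25

7.6125 % ABV


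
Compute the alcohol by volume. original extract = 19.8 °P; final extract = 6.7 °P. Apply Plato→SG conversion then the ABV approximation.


SG = 259/(259 − P);  ABV = (OG − FG)·131.25
OG = 259/(259 − 19.8) = 1.0828
FG = 259/(259 − 6.7) = 1.0266
ABV = (1.0828 − 1.0266)·131.25

7.3789 % ABV


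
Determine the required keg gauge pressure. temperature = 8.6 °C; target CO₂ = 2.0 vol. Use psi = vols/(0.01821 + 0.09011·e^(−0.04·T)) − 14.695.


psi = 2.0/(0.01821 + 0.09011·e^(−0.04·8.6)) − 14.695

9.6680 psi


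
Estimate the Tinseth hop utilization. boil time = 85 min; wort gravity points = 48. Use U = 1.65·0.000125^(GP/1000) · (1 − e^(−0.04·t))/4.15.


bigness = 1.65·0.000125^(48/1000) = 1.0719
boil_factor = (1 − e^(−0.04·85))/4.15 = 0.2329
U = 1.0719 · 0.2329

0.2497


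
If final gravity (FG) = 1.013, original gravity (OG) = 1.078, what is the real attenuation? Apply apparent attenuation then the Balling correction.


AA = (OG−FG)/(OG−1)·100;  RA = AA·0.8192
AA = (1.078 − 1.013)/(1.078 − 1)·100 = 83.3333
RA = 83.3333·0.8192

68.2667 %


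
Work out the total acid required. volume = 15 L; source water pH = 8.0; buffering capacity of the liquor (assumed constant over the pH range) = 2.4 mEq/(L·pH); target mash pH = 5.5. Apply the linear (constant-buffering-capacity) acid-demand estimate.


acid = buffering capacity · (pH_source − pH_target) · V
acid = 2.4 · (8.0 − 5.5) · 15

90.0000 mEq


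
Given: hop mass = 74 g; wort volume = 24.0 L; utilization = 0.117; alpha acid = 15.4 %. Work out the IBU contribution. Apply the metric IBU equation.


IBU = (α/100)·mass·U·1000 / V
IBU = (15.4/100)·74·0.117·1000 / 24.0

55.5555 IBU


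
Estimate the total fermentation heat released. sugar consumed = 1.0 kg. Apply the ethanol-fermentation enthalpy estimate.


Q = m_sugar · 590 kJ/kg
Q = 1.0 · 590

590.0000 kJ


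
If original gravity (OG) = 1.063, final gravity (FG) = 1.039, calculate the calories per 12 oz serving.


ABW = (OG−FG)·131.25·0.79/FG;  °P = 259 − 259/SG (for OG→OE and FG→AE);  RE = 0.1808·OE + 0.8192·AE;  Cal = (6.9·ABW + 4·(RE−0.1))·FG·3.55
ABW = (1.063 − 1.039)·131.25·0.79/1.039 = 2.3951
OE = 259 − 259/1.063 = 15.3500 °P
AE = 259 − 259/1.039 = 9.7218 °P
RE = 0.1808·15.3500 + 0.8192·9.7218 = 10.7394 °P
Cal = (6.9·2.3951 + 4·(10.7394−0.1))·1.039·3.55

217.9275 kcal


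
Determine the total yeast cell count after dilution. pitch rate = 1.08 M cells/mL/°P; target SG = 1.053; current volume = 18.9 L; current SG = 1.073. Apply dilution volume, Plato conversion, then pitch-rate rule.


V_w = V·((SG_c−1)/(SG_t−1)−1);  °P = 259 − 259/SG_t;  cells = rate·(V+V_w)·°P
V_w = 18.9·((1.073−1)/(1.053−1)−1) = 7.1321
V_final = 18.9 + 7.1321 = 26.0321
°P = 259 − 259/1.053 = 13.0361
cells = 1.08·26.0321·13.0361

366.5049 billion cells


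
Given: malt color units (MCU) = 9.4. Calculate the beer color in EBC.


SRM = 1.4922·MCU^0.6859;  EBC = SRM·1.97
SRM = 1.4922·9.4^0.6859 = 6.9390
EBC = 6.9390·1.97

13.6698 EBC


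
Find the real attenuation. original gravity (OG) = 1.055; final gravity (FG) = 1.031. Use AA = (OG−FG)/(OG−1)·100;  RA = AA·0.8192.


AA = (1.055 − 1.031)/(1.055 − 1)·100 = 43.6364
RA = 43.6364·0.8192

35.7469 %


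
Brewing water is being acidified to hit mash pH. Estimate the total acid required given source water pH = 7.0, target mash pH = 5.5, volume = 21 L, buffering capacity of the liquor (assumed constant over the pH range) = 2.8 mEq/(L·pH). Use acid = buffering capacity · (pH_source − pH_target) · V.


acid = 2.8 · (7.0 − 5.5) · 21

88.2000 mEq


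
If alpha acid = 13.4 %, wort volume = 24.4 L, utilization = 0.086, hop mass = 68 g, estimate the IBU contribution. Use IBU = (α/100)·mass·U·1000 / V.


IBU = (13.4/100)·68·0.086·1000 / 24.4

32.1161 IBU


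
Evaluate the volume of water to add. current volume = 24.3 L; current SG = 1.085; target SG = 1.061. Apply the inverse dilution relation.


V_water = V·((SG_curr − 1)/(SG_target − 1) − 1)
V_water = 24.3·((1.085 − 1)/(1.061 − 1) − 1)

9.5607 L


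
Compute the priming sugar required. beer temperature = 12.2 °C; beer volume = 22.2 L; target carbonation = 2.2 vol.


residual = 14.695·(0.01821 + 0.09011·e^(−0.04·T));  sugar = (target − residual)·4.0·V
residual = 14.695·(0.01821 + 0.09011·e^(−0.04·12.2)) = 1.0804
sugar = (2.2 − 1.0804)·4.0·22.2

99.4170 g


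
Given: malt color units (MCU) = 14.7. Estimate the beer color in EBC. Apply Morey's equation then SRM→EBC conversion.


SRM = 1.4922·MCU^0.6859;  EBC = SRM·1.97
SRM = 1.4922·14.7^0.6859 = 9.4295
EBC = 9.4295·1.97

18.5762 EBC


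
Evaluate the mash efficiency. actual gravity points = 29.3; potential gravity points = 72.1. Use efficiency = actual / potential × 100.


efficiency = 29.3 / 72.1 × 100

40.6380 %


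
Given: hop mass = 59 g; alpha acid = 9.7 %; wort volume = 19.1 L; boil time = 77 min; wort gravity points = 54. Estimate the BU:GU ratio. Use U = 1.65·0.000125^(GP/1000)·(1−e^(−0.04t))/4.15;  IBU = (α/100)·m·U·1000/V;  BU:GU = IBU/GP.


U = 1.65·0.000125^(54/1000)·(1−e^(−0.04·77))/4.15 = 0.2335
IBU = (9.7/100)·59·0.2335·1000/19.1 = 69.9562
BU:GU = 69.9562/54

1.2955


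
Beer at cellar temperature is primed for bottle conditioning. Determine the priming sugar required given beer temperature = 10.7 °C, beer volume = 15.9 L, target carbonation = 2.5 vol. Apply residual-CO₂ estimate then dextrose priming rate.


residual = 14.695·(0.01821 + 0.09011·e^(−0.04·T));  sugar = (target − residual)·4.0·V
residual = 14.695·(0.01821 + 0.09011·e^(−0.04·10.7)) = 1.1307
sugar = (2.5 − 1.1307)·4.0·15.9

87.0873 g


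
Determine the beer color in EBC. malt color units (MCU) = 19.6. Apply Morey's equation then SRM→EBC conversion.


SRM = 1.4922·MCU^0.6859;  EBC = SRM·1.97
SRM = 1.4922·19.6^0.6859 = 11.4864
EBC = 11.4864·1.97

22.6283 EBC


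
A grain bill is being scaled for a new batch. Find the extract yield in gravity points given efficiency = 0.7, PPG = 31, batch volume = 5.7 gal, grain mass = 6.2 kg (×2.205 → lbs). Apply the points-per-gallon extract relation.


points = lbs × PPG × eff / vol
lbs = 6.2 × 2.205 = 13.6710
points = 13.6710 × 31 × 0.7 / 5.7

52.0457 points


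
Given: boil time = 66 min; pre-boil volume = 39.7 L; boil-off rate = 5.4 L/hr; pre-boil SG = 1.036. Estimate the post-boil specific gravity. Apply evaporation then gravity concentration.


V_post = V_pre − rate·(t/60);  SG_post = 1 + (SG_pre−1)·V_pre/V_post
V_post = 39.7 − 5.4·(66/60) = 33.7600
SG_post = 1 + (1.036 − 1)·39.7/33.7600

1.0423


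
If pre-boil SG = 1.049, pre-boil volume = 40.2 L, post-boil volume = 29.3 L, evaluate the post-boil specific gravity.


SG_post = 1 + (SG_pre − 1)·V_pre/V_post
pts_pre = (1.049 − 1)·1000 = 49.0000
pts_post = 49.0000·40.2/29.3 = 67.2287
SG_post = 1 + 67.2287/1000

1.0672


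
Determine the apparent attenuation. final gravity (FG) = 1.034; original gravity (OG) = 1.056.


AA = (OG − FG)/(OG − 1) · 100
AA = (1.056 − 1.034)/(1.056 − 1) · 100

39.2857 %


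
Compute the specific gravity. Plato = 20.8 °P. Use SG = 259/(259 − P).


SG = 259/(259 − 20.8)

1.0873


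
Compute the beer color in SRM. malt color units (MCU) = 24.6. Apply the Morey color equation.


SRM = 1.4922 · MCU^0.6859
SRM = 1.4922 · 24.6^0.6859

13.4236 SRM


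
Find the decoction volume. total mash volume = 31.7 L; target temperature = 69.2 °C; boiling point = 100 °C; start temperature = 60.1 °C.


V_dec = V_total·(T_target − T_start)/(T_boil − T_start)
V_dec = 31.7·(69.2 − 60.1)/(100 − 60.1)

7.2298 L


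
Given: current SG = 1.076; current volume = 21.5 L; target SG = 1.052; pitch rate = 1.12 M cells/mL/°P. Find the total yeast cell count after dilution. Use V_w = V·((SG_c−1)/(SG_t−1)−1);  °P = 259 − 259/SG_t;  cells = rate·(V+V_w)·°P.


V_w = 21.5·((1.076−1)/(1.052−1)−1) = 9.9231
V_final = 21.5 + 9.9231 = 31.4231
°P = 259 − 259/1.052 = 12.8023
cells = 1.12·31.4231·12.8023

450.5615 billion cells


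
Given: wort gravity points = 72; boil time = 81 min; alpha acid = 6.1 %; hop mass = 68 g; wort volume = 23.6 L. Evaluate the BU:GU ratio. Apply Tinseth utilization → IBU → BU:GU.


U = 1.65·0.000125^(GP/1000)·(1−e^(−0.04t))/4.15;  IBU = (α/100)·m·U·1000/V;  BU:GU = IBU/GP
U = 1.65·0.000125^(72/1000)·(1−e^(−0.04·81))/4.15 = 0.2000
IBU = (6.1/100)·68·0.2000·1000/23.6 = 35.1552
BU:GU = 35.1552/72

0.4883


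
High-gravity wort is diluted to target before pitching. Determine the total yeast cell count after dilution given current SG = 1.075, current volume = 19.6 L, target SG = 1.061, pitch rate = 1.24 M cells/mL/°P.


V_w = V·((SG_c−1)/(SG_t−1)−1);  °P = 259 − 259/SG_t;  cells = rate·(V+V_w)·°P
V_w = 19.6·((1.075−1)/(1.061−1)−1) = 4.4984
V_final = 19.6 + 4.4984 = 24.0984
°P = 259 − 259/1.061 = 14.8907
cells = 1.24·24.0984·14.8907

444.9625 billion cells


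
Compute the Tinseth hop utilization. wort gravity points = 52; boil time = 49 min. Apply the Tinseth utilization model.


U = 1.65·0.000125^(GP/1000) · (1 − e^(−0.04·t))/4.15
bigness = 1.65·0.000125^(52/1000) = 1.0340
boil_factor = (1 − e^(−0.04·49))/4.15 = 0.2070
U = 1.0340 · 0.2070

0.2141


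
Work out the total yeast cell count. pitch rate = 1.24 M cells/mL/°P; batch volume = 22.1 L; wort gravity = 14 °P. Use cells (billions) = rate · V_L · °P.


cells = 1.24 · 22.1 · 14

383.6560 billion cells


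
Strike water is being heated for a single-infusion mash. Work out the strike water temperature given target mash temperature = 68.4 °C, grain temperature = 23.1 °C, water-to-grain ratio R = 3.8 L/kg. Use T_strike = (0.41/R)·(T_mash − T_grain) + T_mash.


T_strike = (0.41/3.8)·(68.4 − 23.1) + 68.4

73.2876 °C


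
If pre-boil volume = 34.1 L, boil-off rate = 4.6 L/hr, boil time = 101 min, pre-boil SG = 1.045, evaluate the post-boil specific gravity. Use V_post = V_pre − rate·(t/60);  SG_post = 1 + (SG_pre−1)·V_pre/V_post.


V_post = 34.1 − 4.6·(101/60) = 26.3567
SG_post = 1 + (1.045 − 1)·34.1/26.3567

1.0582


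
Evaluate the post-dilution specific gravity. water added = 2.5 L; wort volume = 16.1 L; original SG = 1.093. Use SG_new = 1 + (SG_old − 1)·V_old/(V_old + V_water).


pts = (1.093 − 1)·1000·16.1/(16.1 + 2.5) = 80.5000
SG_new = 1 + 80.5000/1000

1.0805


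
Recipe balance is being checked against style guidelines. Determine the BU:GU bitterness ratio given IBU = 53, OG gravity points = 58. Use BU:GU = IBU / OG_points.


BU:GU = 53 / 58

0.9138


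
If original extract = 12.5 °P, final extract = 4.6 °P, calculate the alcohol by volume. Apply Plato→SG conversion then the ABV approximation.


SG = 259/(259 − P);  ABV = (OG − FG)·131.25
OG = 259/(259 − 12.5) = 1.0507
FG = 259/(259 − 4.6) = 1.0181
ABV = (1.0507 − 1.0181)·131.25

4.2824 % ABV


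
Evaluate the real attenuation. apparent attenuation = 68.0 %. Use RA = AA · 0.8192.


RA = 68.0 · 0.8192

55.7056 %


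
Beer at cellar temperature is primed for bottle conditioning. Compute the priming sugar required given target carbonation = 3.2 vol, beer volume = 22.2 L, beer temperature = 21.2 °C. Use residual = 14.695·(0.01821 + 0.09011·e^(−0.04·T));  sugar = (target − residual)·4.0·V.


residual = 14.695·(0.01821 + 0.09011·e^(−0.04·21.2)) = 0.8347
sugar = (3.2 − 0.8347)·4.0·22.2

210.0389 g


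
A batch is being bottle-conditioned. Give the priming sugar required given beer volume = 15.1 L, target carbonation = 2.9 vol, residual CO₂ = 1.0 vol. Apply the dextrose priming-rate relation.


sugar = (target − residual)·4.0·V
sugar = (2.9 − 1.0)·4.0·15.1

114.7600 g


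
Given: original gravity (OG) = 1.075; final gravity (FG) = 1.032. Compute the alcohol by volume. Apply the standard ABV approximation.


ABV = (OG − FG) · 131.25
ABV = (1.075 − 1.032) · 131.25

5.6437 % ABV


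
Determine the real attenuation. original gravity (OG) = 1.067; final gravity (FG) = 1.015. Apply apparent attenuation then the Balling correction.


AA = (OG−FG)/(OG−1)·100;  RA = AA·0.8192
AA = (1.067 − 1.015)/(1.067 − 1)·100 = 77.6119
RA = 77.6119·0.8192

63.5797 %


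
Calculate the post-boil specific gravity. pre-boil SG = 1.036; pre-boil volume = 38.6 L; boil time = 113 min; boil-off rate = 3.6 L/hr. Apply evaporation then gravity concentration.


V_post = V_pre − rate·(t/60);  SG_post = 1 + (SG_pre−1)·V_pre/V_post
V_post = 38.6 − 3.6·(113/60) = 31.8200
SG_post = 1 + (1.036 − 1)·38.6/31.8200

1.0437


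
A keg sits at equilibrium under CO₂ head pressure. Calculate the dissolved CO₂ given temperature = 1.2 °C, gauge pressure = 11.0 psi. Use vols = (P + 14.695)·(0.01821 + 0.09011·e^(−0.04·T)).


vols = (11.0 + 14.695)·(0.01821 + 0.09011·e^(−0.04·1.2))

2.6748 volumes


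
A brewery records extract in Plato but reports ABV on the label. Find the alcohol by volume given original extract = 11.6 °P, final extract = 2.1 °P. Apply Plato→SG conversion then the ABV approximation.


SG = 259/(259 − P);  ABV = (OG − FG)·131.25
OG = 259/(259 − 11.6) = 1.0469
FG = 259/(259 − 2.1) = 1.0082
ABV = (1.0469 − 1.0082)·131.25

5.0811 % ABV


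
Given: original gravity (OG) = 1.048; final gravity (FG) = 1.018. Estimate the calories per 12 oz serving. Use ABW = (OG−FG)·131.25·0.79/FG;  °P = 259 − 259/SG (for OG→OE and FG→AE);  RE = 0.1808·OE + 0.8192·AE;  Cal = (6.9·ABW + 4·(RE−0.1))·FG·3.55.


ABW = (1.048 − 1.018)·131.25·0.79/1.018 = 3.0556
OE = 259 − 259/1.048 = 11.8626 °P
AE = 259 − 259/1.018 = 4.5796 °P
RE = 0.1808·11.8626 + 0.8192·4.5796 = 5.8963 °P
Cal = (6.9·3.0556 + 4·(5.8963−0.1))·1.018·3.55

159.9843 kcal


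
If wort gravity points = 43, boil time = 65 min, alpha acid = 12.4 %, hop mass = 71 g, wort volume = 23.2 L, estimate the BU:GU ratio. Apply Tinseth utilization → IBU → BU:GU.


U = 1.65·0.000125^(GP/1000)·(1−e^(−0.04t))/4.15;  IBU = (α/100)·m·U·1000/V;  BU:GU = IBU/GP
U = 1.65·0.000125^(43/1000)·(1−e^(−0.04·65))/4.15 = 0.2501
IBU = (12.4/100)·71·0.2501·1000/23.2 = 94.9025
BU:GU = 94.9025/43

2.2070


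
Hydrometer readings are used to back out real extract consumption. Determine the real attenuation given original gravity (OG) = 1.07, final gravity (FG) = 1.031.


AA = (OG−FG)/(OG−1)·100;  RA = AA·0.8192
AA = (1.07 − 1.031)/(1.07 − 1)·100 = 55.7143
RA = 55.7143·0.8192

45.6411 %


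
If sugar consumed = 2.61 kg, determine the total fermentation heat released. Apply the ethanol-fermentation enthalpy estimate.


Q = m_sugar · 590 kJ/kg
Q = 2.61 · 590

1539.9000 kJ


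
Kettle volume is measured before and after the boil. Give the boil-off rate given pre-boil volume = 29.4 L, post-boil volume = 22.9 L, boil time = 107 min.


rate = (V_pre − V_post) / (t_min/60)
rate = (29.4 − 22.9) / (107/60)

3.6449 L/hr


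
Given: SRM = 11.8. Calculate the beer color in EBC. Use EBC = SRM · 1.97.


EBC = 11.8 · 1.97

23.2460 EBC


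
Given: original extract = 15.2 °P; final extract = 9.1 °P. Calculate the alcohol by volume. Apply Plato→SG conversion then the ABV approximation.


SG = 259/(259 − P);  ABV = (OG − FG)·131.25
OG = 259/(259 − 15.2) = 1.0623
FG = 259/(259 − 9.1) = 1.0364
ABV = (1.0623 − 1.0364)·131.25

3.4035 % ABV


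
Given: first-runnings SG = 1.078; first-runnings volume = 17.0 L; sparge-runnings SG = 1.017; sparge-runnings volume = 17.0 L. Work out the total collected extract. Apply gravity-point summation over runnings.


total = Σ (SG_i − 1)·1000·V_i
first = (1.078 − 1)·1000·17.0 = 1326.0000
sparge = (1.017 − 1)·1000·17.0 = 289.0000
total = 1326.0000 + 289.0000

1615.0000 gravity·L


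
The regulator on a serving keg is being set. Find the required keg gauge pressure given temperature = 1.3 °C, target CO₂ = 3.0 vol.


psi = vols/(0.01821 + 0.09011·e^(−0.04·T)) − 14.695
psi = 3.0/(0.01821 + 0.09011·e^(−0.04·1.3)) − 14.695

14.2195 psi


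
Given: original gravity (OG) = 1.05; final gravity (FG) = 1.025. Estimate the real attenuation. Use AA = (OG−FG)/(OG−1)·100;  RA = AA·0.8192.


AA = (1.05 − 1.025)/(1.05 − 1)·100 = 50.0000
RA = 50.0000·0.8192

40.9600 %


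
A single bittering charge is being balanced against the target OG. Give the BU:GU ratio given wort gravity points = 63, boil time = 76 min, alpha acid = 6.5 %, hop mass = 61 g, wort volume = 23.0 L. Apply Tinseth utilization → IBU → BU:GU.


U = 1.65·0.000125^(GP/1000)·(1−e^(−0.04t))/4.15;  IBU = (α/100)·m·U·1000/V;  BU:GU = IBU/GP
U = 1.65·0.000125^(63/1000)·(1−e^(−0.04·76))/4.15 = 0.2149
IBU = (6.5/100)·61·0.2149·1000/23.0 = 37.0483
BU:GU = 37.0483/63

0.5881


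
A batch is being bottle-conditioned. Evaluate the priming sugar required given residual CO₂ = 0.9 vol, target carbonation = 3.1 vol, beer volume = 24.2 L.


sugar = (target − residual)·4.0·V
sugar = (3.1 − 0.9)·4.0·24.2

212.9600 g


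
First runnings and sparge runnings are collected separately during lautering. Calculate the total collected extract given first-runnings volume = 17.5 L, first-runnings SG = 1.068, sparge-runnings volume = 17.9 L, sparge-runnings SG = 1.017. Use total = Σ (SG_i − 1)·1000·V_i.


first = (1.068 − 1)·1000·17.5 = 1190.0000
sparge = (1.017 − 1)·1000·17.9 = 304.3000
total = 1190.0000 + 304.3000

1494.3000 gravity·L


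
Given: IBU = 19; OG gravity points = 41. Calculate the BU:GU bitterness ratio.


BU:GU = IBU / OG_points
BU:GU = 19 / 41

0.4634


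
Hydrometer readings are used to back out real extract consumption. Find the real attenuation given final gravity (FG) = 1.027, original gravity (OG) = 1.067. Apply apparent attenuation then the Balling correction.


AA = (OG−FG)/(OG−1)·100;  RA = AA·0.8192
AA = (1.067 − 1.027)/(1.067 − 1)·100 = 59.7015
RA = 59.7015·0.8192

48.9075 %


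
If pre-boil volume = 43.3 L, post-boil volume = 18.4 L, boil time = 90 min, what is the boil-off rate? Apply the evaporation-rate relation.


rate = (V_pre − V_post) / (t_min/60)
rate = (43.3 − 18.4) / (90/60)

16.6000 L/hr


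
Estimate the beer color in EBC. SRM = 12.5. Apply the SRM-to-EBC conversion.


EBC = SRM · 1.97
EBC = 12.5 · 1.97

24.6250 EBC


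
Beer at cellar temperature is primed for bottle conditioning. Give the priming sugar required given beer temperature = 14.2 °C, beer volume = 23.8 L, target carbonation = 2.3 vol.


residual = 14.695·(0.01821 + 0.09011·e^(−0.04·T));  sugar = (target − residual)·4.0·V
residual = 14.695·(0.01821 + 0.09011·e^(−0.04·14.2)) = 1.0179
sugar = (2.3 − 1.0179)·4.0·23.8

122.0516 g


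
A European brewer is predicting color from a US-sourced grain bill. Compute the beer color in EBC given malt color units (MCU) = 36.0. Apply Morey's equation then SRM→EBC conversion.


SRM = 1.4922·MCU^0.6859;  EBC = SRM·1.97
SRM = 1.4922·36.0^0.6859 = 17.4299
EBC = 17.4299·1.97

34.3369 EBC


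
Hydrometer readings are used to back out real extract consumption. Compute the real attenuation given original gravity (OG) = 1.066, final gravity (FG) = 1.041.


AA = (OG−FG)/(OG−1)·100;  RA = AA·0.8192
AA = (1.066 − 1.041)/(1.066 − 1)·100 = 37.8788
RA = 37.8788·0.8192

31.0303 %


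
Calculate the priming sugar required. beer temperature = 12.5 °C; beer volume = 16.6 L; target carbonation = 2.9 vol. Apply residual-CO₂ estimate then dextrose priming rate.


residual = 14.695·(0.01821 + 0.09011·e^(−0.04·T));  sugar = (target − residual)·4.0·V
residual = 14.695·(0.01821 + 0.09011·e^(−0.04·12.5)) = 1.0707
sugar = (2.9 − 1.0707)·4.0·16.6

121.4626 g


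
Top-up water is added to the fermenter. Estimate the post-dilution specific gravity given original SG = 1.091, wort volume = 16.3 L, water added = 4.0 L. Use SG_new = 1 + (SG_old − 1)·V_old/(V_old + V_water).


pts = (1.091 − 1)·1000·16.3/(16.3 + 4.0) = 73.0690
SG_new = 1 + 73.0690/1000

1.0731


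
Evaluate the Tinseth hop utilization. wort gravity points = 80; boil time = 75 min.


U = 1.65·0.000125^(GP/1000) · (1 − e^(−0.04·t))/4.15
bigness = 1.65·0.000125^(80/1000) = 0.8040
boil_factor = (1 − e^(−0.04·75))/4.15 = 0.2290
U = 0.8040 · 0.2290

0.1841


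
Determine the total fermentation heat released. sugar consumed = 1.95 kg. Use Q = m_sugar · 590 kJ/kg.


Q = 1.95 · 590

1150.5000 kJ


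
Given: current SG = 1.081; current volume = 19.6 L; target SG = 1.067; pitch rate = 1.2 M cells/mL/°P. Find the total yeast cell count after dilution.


V_w = V·((SG_c−1)/(SG_t−1)−1);  °P = 259 − 259/SG_t;  cells = rate·(V+V_w)·°P
V_w = 19.6·((1.081−1)/(1.067−1)−1) = 4.0955
V_final = 19.6 + 4.0955 = 23.6955
°P = 259 − 259/1.067 = 16.2634
cells = 1.2·23.6955·16.2634

462.4424 billion cells


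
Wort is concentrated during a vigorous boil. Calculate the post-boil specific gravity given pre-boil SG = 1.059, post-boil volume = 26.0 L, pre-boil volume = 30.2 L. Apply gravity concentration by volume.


SG_post = 1 + (SG_pre − 1)·V_pre/V_post
pts_pre = (1.059 − 1)·1000 = 59.0000
pts_post = 59.0000·30.2/26.0 = 68.5308
SG_post = 1 + 68.5308/1000

1.0685


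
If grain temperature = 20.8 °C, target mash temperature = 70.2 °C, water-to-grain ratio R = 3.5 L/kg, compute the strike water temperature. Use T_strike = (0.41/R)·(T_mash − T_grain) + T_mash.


T_strike = (0.41/3.5)·(70.2 − 20.8) + 70.2

75.9869 °C


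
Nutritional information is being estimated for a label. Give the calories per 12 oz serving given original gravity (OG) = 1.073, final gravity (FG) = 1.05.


ABW = (OG−FG)·131.25·0.79/FG;  °P = 259 − 259/SG (for OG→OE and FG→AE);  RE = 0.1808·OE + 0.8192·AE;  Cal = (6.9·ABW + 4·(RE−0.1))·FG·3.55
ABW = (1.073 − 1.05)·131.25·0.79/1.05 = 2.2712
OE = 259 − 259/1.073 = 17.6207 °P
AE = 259 − 259/1.05 = 12.3333 °P
RE = 0.1808·17.6207 + 0.8192·12.3333 = 13.2893 °P
Cal = (6.9·2.2712 + 4·(13.2893−0.1))·1.05·3.55

255.0683 kcal


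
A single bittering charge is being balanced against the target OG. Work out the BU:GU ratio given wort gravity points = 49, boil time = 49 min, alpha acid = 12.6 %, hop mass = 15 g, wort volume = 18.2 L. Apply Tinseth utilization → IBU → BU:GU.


U = 1.65·0.000125^(GP/1000)·(1−e^(−0.04t))/4.15;  IBU = (α/100)·m·U·1000/V;  BU:GU = IBU/GP
U = 1.65·0.000125^(49/1000)·(1−e^(−0.04·49))/4.15 = 0.2199
IBU = (12.6/100)·15·0.2199·1000/18.2 = 22.8370
BU:GU = 22.8370/49

0.4661


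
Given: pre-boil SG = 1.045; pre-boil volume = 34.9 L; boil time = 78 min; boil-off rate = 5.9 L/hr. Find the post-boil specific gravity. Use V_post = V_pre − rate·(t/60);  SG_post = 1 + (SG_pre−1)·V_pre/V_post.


V_post = 34.9 − 5.9·(78/60) = 27.2300
SG_post = 1 + (1.045 − 1)·34.9/27.2300

1.0577


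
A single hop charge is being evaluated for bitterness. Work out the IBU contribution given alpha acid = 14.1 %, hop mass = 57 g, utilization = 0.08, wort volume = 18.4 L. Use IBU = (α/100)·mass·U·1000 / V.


IBU = (14.1/100)·57·0.08·1000 / 18.4

34.9435 IBU


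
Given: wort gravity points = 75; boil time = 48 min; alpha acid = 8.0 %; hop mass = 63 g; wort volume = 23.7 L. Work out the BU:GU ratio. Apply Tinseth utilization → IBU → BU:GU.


U = 1.65·0.000125^(GP/1000)·(1−e^(−0.04t))/4.15;  IBU = (α/100)·m·U·1000/V;  BU:GU = IBU/GP
U = 1.65·0.000125^(75/1000)·(1−e^(−0.04·48))/4.15 = 0.1729
IBU = (8.0/100)·63·0.1729·1000/23.7 = 36.7735
BU:GU = 36.7735/75

0.4903


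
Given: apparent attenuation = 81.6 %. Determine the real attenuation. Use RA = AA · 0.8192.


RA = 81.6 · 0.8192

66.8467 %


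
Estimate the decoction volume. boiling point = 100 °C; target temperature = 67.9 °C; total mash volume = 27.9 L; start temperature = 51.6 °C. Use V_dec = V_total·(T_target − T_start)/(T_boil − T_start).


V_dec = 27.9·(67.9 − 51.6)/(100 − 51.6)

9.3961 L


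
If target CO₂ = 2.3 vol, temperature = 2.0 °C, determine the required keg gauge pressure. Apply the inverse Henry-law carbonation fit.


psi = vols/(0.01821 + 0.09011·e^(−0.04·T)) − 14.695
psi = 2.3/(0.01821 + 0.09011·e^(−0.04·2.0)) − 14.695

7.9892 psi


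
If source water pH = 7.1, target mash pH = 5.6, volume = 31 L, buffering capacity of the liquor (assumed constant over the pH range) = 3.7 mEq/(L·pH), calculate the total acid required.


acid = buffering capacity · (pH_source − pH_target) · V
acid = 3.7 · (7.1 − 5.6) · 31

172.0500 mEq


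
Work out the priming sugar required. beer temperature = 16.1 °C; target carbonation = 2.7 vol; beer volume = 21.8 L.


residual = 14.695·(0.01821 + 0.09011·e^(−0.04·T));  sugar = (target − residual)·4.0·V
residual = 14.695·(0.01821 + 0.09011·e^(−0.04·16.1)) = 0.9630
sugar = (2.7 − 0.9630)·4.0·21.8

151.4636 g


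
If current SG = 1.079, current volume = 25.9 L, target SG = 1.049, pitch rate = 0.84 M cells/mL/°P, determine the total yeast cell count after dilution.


V_w = V·((SG_c−1)/(SG_t−1)−1);  °P = 259 − 259/SG_t;  cells = rate·(V+V_w)·°P
V_w = 25.9·((1.079−1)/(1.049−1)−1) = 15.8571
V_final = 25.9 + 15.8571 = 41.7571
°P = 259 − 259/1.049 = 12.0982
cells = 0.84·41.7571·12.0982

424.3561 billion cells


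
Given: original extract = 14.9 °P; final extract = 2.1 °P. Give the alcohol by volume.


SG = 259/(259 − P);  ABV = (OG − FG)·131.25
OG = 259/(259 − 14.9) = 1.0610
FG = 259/(259 − 2.1) = 1.0082
ABV = (1.0610 − 1.0082)·131.25

6.9387 % ABV


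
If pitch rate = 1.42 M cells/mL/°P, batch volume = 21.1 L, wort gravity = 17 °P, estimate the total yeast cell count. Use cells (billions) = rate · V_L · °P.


cells = 1.42 · 21.1 · 17

509.3540 billion cells


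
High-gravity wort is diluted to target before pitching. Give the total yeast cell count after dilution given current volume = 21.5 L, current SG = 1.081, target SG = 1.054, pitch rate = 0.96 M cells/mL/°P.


V_w = V·((SG_c−1)/(SG_t−1)−1);  °P = 259 − 259/SG_t;  cells = rate·(V+V_w)·°P
V_w = 21.5·((1.081−1)/(1.054−1)−1) = 10.7500
V_final = 21.5 + 10.7500 = 32.2500
°P = 259 − 259/1.054 = 13.2694
cells = 0.96·32.2500·13.2694

410.8222 billion cells


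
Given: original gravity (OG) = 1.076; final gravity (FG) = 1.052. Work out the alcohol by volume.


ABV = (OG − FG) · 131.25
ABV = (1.076 − 1.052) · 131.25

3.1500 % ABV


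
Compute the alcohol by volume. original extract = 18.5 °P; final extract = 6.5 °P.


SG = 259/(259 − P);  ABV = (OG − FG)·131.25
OG = 259/(259 − 18.5) = 1.0769
FG = 259/(259 − 6.5) = 1.0257
ABV = (1.0769 − 1.0257)·131.25

6.7174 % ABV


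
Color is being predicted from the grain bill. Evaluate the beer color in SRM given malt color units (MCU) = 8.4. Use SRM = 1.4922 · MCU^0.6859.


SRM = 1.4922 · 8.4^0.6859

6.4238 SRM


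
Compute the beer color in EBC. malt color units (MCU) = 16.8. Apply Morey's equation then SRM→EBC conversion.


SRM = 1.4922·MCU^0.6859;  EBC = SRM·1.97
SRM = 1.4922·16.8^0.6859 = 10.3340
EBC = 10.3340·1.97

20.3579 EBC


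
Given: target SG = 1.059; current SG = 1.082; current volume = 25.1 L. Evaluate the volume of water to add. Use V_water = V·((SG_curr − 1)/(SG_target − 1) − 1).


V_water = 25.1·((1.082 − 1)/(1.059 − 1) − 1)

9.7847 L


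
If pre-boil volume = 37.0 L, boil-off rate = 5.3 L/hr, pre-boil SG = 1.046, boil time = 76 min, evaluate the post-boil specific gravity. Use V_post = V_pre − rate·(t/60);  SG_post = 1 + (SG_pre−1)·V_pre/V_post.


V_post = 37.0 − 5.3·(76/60) = 30.2867
SG_post = 1 + (1.046 − 1)·37.0/30.2867

1.0562


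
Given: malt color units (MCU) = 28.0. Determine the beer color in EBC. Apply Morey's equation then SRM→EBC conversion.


SRM = 1.4922·MCU^0.6859;  EBC = SRM·1.97
SRM = 1.4922·28.0^0.6859 = 14.6701
EBC = 14.6701·1.97

28.9001 EBC


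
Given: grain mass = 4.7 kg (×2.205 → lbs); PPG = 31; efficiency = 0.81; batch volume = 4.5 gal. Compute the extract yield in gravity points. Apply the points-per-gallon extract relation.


points = lbs × PPG × eff / vol
lbs = 4.7 × 2.205 = 10.3635
points = 10.3635 × 31 × 0.81 / 4.5

57.8283 points


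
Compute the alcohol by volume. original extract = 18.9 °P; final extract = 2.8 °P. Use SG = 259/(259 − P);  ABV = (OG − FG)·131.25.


OG = 259/(259 − 18.9) = 1.0787
FG = 259/(259 − 2.8) = 1.0109
ABV = (1.0787 − 1.0109)·131.25

8.8972 % ABV


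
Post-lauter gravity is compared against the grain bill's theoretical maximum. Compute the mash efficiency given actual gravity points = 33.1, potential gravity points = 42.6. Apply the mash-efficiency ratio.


efficiency = actual / potential × 100
efficiency = 33.1 / 42.6 × 100

77.6995 %


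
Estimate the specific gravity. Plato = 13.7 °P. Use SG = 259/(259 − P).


SG = 259/(259 − 13.7)

1.0558


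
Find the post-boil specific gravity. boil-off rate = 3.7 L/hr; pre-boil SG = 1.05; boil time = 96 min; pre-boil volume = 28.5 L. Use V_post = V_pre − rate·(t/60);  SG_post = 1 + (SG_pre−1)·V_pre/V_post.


V_post = 28.5 − 3.7·(96/60) = 22.5800
SG_post = 1 + (1.05 − 1)·28.5/22.5800

1.0631


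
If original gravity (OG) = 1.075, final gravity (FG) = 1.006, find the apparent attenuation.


AA = (OG − FG)/(OG − 1) · 100
AA = (1.075 − 1.006)/(1.075 − 1) · 100

92.0000 %


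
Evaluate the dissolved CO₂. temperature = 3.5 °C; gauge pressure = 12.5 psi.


vols = (P + 14.695)·(0.01821 + 0.09011·e^(−0.04·T))
vols = (12.5 + 14.695)·(0.01821 + 0.09011·e^(−0.04·3.5))

2.6256 volumes


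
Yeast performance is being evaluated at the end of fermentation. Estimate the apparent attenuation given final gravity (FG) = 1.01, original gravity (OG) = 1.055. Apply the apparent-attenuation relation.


AA = (OG − FG)/(OG − 1) · 100
AA = (1.055 − 1.01)/(1.055 − 1) · 100

81.8182 %


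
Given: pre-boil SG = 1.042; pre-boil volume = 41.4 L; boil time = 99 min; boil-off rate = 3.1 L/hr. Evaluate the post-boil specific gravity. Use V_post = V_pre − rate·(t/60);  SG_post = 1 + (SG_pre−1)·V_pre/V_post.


V_post = 41.4 − 3.1·(99/60) = 36.2850
SG_post = 1 + (1.042 − 1)·41.4/36.2850

1.0479


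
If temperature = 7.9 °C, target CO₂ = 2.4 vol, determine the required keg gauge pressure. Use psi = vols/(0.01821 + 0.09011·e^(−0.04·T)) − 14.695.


psi = 2.4/(0.01821 + 0.09011·e^(−0.04·7.9)) − 14.695

13.9086 psi


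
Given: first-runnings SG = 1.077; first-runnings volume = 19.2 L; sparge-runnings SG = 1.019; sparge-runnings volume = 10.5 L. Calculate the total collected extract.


total = Σ (SG_i − 1)·1000·V_i
first = (1.077 − 1)·1000·19.2 = 1478.4000
sparge = (1.019 − 1)·1000·10.5 = 199.5000
total = 1478.4000 + 199.5000

1677.9000 gravity·L


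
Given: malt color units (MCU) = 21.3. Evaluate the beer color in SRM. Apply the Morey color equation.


SRM = 1.4922 · MCU^0.6859
SRM = 1.4922 · 21.3^0.6859

12.1608 SRM


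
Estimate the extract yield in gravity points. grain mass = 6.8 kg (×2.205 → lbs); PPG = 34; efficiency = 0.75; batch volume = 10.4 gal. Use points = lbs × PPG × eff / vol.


lbs = 6.8 × 2.205 = 14.9940
points = 14.9940 × 34 × 0.75 / 10.4

36.7641 points


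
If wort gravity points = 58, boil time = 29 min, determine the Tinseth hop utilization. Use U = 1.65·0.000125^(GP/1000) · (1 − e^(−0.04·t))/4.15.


bigness = 1.65·0.000125^(58/1000) = 0.9797
boil_factor = (1 − e^(−0.04·29))/4.15 = 0.1654
U = 0.9797 · 0.1654

0.1621


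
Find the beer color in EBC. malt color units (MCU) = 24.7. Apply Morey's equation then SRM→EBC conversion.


SRM = 1.4922·MCU^0.6859;  EBC = SRM·1.97
SRM = 1.4922·24.7^0.6859 = 13.4610
EBC = 13.4610·1.97

26.5182 EBC


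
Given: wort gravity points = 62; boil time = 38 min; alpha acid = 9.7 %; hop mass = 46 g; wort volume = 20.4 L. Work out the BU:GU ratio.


U = 1.65·0.000125^(GP/1000)·(1−e^(−0.04t))/4.15;  IBU = (α/100)·m·U·1000/V;  BU:GU = IBU/GP
U = 1.65·0.000125^(62/1000)·(1−e^(−0.04·38))/4.15 = 0.1779
IBU = (9.7/100)·46·0.1779·1000/20.4 = 38.9184
BU:GU = 38.9184/62

0.6277
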